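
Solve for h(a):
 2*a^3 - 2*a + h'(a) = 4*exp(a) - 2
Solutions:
 h(a) = C1 - a^4/2 + a^2 - 2*a + 4*exp(a)


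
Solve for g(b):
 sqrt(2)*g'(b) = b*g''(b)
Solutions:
 g(b) = C1 + C2*b^(1 + sqrt(2))


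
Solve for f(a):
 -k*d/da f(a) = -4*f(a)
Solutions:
 f(a) = C1*exp(4*a/k)


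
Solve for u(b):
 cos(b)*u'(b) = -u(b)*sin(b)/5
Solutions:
 u(b) = C1*cos(b)^(1/5)


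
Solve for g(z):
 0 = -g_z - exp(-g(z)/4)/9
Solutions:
 g(z) = 4*log(C1 - z/36)


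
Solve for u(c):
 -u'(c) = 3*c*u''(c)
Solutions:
 u(c) = C1 + C2*c^(2/3)


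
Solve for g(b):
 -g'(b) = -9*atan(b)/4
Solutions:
 g(b) = C1 + 9*b*atan(b)/4 - 9*log(b^2 + 1)/8


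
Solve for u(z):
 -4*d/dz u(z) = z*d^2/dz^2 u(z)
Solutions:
 u(z) = C1 + C2/z^3


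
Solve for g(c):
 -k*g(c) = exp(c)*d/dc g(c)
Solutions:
 g(c) = C1*exp(k*exp(-c))


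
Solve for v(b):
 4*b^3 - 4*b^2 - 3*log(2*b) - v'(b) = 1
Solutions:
 v(b) = C1 + b^4 - 4*b^3/3 - 3*b*log(b) - b*log(8) + 2*b


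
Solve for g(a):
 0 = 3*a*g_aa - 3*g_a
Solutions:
 g(a) = C1 + C2*a^2


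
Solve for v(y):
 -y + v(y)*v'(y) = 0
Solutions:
 v(y) = -sqrt(C1 + y^2)
 v(y) = sqrt(C1 + y^2)


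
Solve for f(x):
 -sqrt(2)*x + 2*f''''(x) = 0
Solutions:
 f(x) = C1 + C2*x + C3*x^2 + C4*x^3 + sqrt(2)*x^5/240


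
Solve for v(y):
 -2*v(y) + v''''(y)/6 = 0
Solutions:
 v(y) = C1*exp(-sqrt(2)*3^(1/4)*y) + C2*exp(sqrt(2)*3^(1/4)*y) + C3*sin(sqrt(2)*3^(1/4)*y) + C4*cos(sqrt(2)*3^(1/4)*y)


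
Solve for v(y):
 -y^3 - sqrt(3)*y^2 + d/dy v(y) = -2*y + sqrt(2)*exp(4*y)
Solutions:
 v(y) = C1 + y^4/4 + sqrt(3)*y^3/3 - y^2 + sqrt(2)*exp(4*y)/4


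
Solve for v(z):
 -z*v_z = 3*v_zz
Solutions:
 v(z) = C1 + C2*erf(sqrt(6)*z/6)


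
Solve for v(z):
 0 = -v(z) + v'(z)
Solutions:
 v(z) = C1*exp(z)


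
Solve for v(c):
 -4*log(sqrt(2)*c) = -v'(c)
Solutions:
 v(c) = C1 + 4*c*log(c) - 4*c + c*log(4)


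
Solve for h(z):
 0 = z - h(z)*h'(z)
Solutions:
 h(z) = -sqrt(C1 + z^2)
 h(z) = sqrt(C1 + z^2)


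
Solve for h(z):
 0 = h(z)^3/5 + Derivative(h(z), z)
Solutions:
 h(z) = -sqrt(10)*sqrt(-1/(C1 - z))/2
 h(z) = sqrt(10)*sqrt(-1/(C1 - z))/2


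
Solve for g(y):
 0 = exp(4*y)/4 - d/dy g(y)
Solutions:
 g(y) = C1 + exp(4*y)/16


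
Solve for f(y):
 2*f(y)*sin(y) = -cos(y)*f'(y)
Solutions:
 f(y) = C1*cos(y)^2


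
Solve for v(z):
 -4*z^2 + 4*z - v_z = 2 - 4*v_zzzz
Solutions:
 v(z) = C1 + C4*exp(2^(1/3)*z/2) - 4*z^3/3 + 2*z^2 - 2*z + (C2*sin(2^(1/3)*sqrt(3)*z/4) + C3*cos(2^(1/3)*sqrt(3)*z/4))*exp(-2^(1/3)*z/4)


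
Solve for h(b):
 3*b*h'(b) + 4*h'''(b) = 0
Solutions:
 h(b) = C1 + Integral(C2*airyai(-6^(1/3)*b/2) + C3*airybi(-6^(1/3)*b/2), b)


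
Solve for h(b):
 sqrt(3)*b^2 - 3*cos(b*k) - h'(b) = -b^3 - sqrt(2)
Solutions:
 h(b) = C1 + b^4/4 + sqrt(3)*b^3/3 + sqrt(2)*b - 3*sin(b*k)/k


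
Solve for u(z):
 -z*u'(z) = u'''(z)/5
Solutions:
 u(z) = C1 + Integral(C2*airyai(-5^(1/3)*z) + C3*airybi(-5^(1/3)*z), z)


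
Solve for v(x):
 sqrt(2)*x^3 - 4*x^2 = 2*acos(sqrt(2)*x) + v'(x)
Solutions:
 v(x) = C1 + sqrt(2)*x^4/4 - 4*x^3/3 - 2*x*acos(sqrt(2)*x) + sqrt(2)*sqrt(1 - 2*x^2)


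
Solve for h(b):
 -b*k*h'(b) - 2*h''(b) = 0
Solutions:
 h(b) = Piecewise((-sqrt(pi)*C1*erf(b*sqrt(k)/2)/sqrt(k) - C2, (k > 0) | (k < 0)), (-C1*b - C2, True))


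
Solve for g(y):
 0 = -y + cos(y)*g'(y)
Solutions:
 g(y) = C1 + Integral(y/cos(y), y)


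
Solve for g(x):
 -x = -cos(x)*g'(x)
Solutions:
 g(x) = C1 + Integral(x/cos(x), x)


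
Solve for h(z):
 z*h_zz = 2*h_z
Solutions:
 h(z) = C1 + C2*z^3


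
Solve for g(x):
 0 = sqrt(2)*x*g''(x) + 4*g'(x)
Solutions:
 g(x) = C1 + C2*x^(1 - 2*sqrt(2))


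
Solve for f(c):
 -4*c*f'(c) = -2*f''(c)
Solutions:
 f(c) = C1 + C2*erfi(c)


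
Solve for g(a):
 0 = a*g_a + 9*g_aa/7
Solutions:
 g(a) = C1 + C2*erf(sqrt(14)*a/6)


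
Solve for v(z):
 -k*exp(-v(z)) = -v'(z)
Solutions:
 v(z) = log(C1 + k*z)


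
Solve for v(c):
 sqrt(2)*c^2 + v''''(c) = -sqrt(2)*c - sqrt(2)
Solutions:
 v(c) = C1 + C2*c + C3*c^2 + C4*c^3 - sqrt(2)*c^6/360 - sqrt(2)*c^5/120 - sqrt(2)*c^4/24


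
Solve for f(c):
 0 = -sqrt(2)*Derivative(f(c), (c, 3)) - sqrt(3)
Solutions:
 f(c) = C1 + C2*c + C3*c^2 - sqrt(6)*c^3/12


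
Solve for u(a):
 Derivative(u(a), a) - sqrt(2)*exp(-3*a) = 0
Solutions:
 u(a) = C1 - sqrt(2)*exp(-3*a)/3


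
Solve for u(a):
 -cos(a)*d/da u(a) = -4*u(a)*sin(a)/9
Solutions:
 u(a) = C1/cos(a)^(4/9)


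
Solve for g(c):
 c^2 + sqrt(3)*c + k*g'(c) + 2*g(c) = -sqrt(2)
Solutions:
 g(c) = C1*exp(-2*c/k) - c^2/2 + c*k/2 - sqrt(3)*c/2 - k^2/4 + sqrt(3)*k/4 - sqrt(2)/2


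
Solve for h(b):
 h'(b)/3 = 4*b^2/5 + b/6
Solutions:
 h(b) = C1 + 4*b^3/5 + b^2/4


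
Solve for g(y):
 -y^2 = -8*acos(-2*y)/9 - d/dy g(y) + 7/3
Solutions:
 g(y) = C1 + y^3/3 - 8*y*acos(-2*y)/9 + 7*y/3 - 4*sqrt(1 - 4*y^2)/9


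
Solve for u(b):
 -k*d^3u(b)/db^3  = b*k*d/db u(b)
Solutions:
 u(b) = C1 + Integral(C2*airyai(-b) + C3*airybi(-b), b)


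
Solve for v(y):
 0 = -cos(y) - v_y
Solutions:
 v(y) = C1 - sin(y)


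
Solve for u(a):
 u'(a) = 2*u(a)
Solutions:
 u(a) = C1*exp(2*a)


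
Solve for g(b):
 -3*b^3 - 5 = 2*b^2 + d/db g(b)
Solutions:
 g(b) = C1 - 3*b^4/4 - 2*b^3/3 - 5*b


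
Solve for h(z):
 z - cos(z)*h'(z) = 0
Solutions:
 h(z) = C1 + Integral(z/cos(z), z)


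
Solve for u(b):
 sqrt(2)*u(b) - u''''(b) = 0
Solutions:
 u(b) = C1*exp(-2^(1/8)*b) + C2*exp(2^(1/8)*b) + C3*sin(2^(1/8)*b) + C4*cos(2^(1/8)*b)


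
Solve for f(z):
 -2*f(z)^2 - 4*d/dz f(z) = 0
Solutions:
 f(z) = 2/(C1 + z)


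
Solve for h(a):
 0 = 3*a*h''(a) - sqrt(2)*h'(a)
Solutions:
 h(a) = C1 + C2*a^(sqrt(2)/3 + 1)


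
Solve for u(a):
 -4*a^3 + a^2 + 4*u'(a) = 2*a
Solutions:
 u(a) = C1 + a^4/4 - a^3/12 + a^2/4


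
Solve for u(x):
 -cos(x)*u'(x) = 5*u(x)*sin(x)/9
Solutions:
 u(x) = C1*cos(x)^(5/9)


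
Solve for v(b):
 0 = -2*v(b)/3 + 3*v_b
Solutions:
 v(b) = C1*exp(2*b/9)


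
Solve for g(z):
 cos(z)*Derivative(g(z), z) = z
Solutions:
 g(z) = C1 + Integral(z/cos(z), z)


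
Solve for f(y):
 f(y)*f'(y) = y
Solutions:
 f(y) = -sqrt(C1 + y^2)
 f(y) = sqrt(C1 + y^2)


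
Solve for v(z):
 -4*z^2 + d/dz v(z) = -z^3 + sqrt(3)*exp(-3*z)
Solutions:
 v(z) = C1 - z^4/4 + 4*z^3/3 - sqrt(3)*exp(-3*z)/3


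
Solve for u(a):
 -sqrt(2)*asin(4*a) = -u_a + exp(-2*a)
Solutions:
 u(a) = C1 + sqrt(2)*a*asin(4*a) + sqrt(2)*sqrt(1 - 16*a^2)/4 - exp(-2*a)/2


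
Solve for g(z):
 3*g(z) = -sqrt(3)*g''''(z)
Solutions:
 g(z) = (C1*sin(sqrt(2)*3^(1/8)*z/2) + C2*cos(sqrt(2)*3^(1/8)*z/2))*exp(-sqrt(2)*3^(1/8)*z/2) + (C3*sin(sqrt(2)*3^(1/8)*z/2) + C4*cos(sqrt(2)*3^(1/8)*z/2))*exp(sqrt(2)*3^(1/8)*z/2)


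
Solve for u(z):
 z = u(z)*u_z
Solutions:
 u(z) = -sqrt(C1 + z^2)
 u(z) = sqrt(C1 + z^2)


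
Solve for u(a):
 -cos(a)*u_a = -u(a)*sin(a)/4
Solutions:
 u(a) = C1/cos(a)^(1/4)


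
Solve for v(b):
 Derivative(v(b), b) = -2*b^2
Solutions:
 v(b) = C1 - 2*b^3/3


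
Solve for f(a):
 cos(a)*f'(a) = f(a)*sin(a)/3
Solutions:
 f(a) = C1/cos(a)^(1/3)


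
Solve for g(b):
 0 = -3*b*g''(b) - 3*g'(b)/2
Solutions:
 g(b) = C1 + C2*sqrt(b)


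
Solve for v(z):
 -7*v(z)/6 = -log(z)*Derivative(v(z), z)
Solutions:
 v(z) = C1*exp(7*li(z)/6)


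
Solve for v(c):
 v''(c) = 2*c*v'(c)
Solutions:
 v(c) = C1 + C2*erfi(c)


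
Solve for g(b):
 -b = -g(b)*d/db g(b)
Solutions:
 g(b) = -sqrt(C1 + b^2)
 g(b) = sqrt(C1 + b^2)


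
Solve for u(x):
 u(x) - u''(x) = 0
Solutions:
 u(x) = C1*exp(-x) + C2*exp(x)


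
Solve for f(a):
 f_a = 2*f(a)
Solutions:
 f(a) = C1*exp(2*a)


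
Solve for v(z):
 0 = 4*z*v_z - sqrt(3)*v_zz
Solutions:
 v(z) = C1 + C2*erfi(sqrt(2)*3^(3/4)*z/3)


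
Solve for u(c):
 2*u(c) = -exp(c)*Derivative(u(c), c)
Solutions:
 u(c) = C1*exp(2*exp(-c))


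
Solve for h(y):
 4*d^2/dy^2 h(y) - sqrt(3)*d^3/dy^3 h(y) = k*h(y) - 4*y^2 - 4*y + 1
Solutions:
 h(y) = C1*exp(y*(2^(2/3)*sqrt(3)*(81*k + sqrt((81*k - 128)^2 - 16384) - 128)^(1/3) - 3*2^(2/3)*I*(81*k + sqrt((81*k - 128)^2 - 16384) - 128)^(1/3) + 16*sqrt(3) - 384*2^(1/3)/((-sqrt(3) + 3*I)*(81*k + sqrt((81*k - 128)^2 - 16384) - 128)^(1/3)))/36) + C2*exp(y*(2^(2/3)*sqrt(3)*(81*k + sqrt((81*k - 128)^2 - 16384) - 128)^(1/3) + 3*2^(2/3)*I*(81*k + sqrt((81*k - 128)^2 - 16384) - 128)^(1/3) + 16*sqrt(3) + 384*2^(1/3)/((sqrt(3) + 3*I)*(81*k + sqrt((81*k - 128)^2 - 16384) - 128)^(1/3)))/36) + C3*exp(sqrt(3)*y*(-2^(2/3)*(81*k + sqrt((81*k - 128)^2 - 16384) - 128)^(1/3) + 8 - 32*2^(1/3)/(81*k + sqrt((81*k - 128)^2 - 16384) - 128)^(1/3))/18) + 4*y^2/k + 4*y/k - 1/k + 32/k^2


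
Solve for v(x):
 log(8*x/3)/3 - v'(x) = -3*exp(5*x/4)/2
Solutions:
 v(x) = C1 + x*log(x)/3 + x*(-log(3)/3 - 1/3 + log(2)) + 6*exp(5*x/4)/5


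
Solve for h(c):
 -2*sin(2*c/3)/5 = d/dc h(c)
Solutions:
 h(c) = C1 + 3*cos(2*c/3)/5


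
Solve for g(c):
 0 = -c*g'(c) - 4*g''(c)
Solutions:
 g(c) = C1 + C2*erf(sqrt(2)*c/4)


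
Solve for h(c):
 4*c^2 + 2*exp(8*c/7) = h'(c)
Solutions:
 h(c) = C1 + 4*c^3/3 + 7*exp(8*c/7)/4


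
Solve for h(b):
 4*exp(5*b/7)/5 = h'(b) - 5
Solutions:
 h(b) = C1 + 5*b + 28*exp(5*b/7)/25


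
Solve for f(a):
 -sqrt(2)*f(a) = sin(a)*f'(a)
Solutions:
 f(a) = C1*(cos(a) + 1)^(sqrt(2)/2)/(cos(a) - 1)^(sqrt(2)/2)


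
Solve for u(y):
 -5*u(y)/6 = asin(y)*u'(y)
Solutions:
 u(y) = C1*exp(-5*Integral(1/asin(y), y)/6)


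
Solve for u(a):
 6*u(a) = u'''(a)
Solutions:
 u(a) = C3*exp(6^(1/3)*a) + (C1*sin(2^(1/3)*3^(5/6)*a/2) + C2*cos(2^(1/3)*3^(5/6)*a/2))*exp(-6^(1/3)*a/2)


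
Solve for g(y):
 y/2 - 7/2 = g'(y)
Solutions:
 g(y) = C1 + y^2/4 - 7*y/2


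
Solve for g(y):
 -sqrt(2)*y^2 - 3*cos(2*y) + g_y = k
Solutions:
 g(y) = C1 + k*y + sqrt(2)*y^3/3 + 3*sin(2*y)/2


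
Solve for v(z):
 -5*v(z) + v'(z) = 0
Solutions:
 v(z) = C1*exp(5*z)


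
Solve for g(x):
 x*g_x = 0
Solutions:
 g(x) = C1


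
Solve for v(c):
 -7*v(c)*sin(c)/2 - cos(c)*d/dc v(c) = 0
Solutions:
 v(c) = C1*cos(c)^(7/2)


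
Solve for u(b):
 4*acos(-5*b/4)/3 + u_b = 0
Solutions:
 u(b) = C1 - 4*b*acos(-5*b/4)/3 - 4*sqrt(16 - 25*b^2)/15


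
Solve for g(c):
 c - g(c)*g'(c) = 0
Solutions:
 g(c) = -sqrt(C1 + c^2)
 g(c) = sqrt(C1 + c^2)


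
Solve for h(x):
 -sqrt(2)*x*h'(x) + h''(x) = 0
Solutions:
 h(x) = C1 + C2*erfi(2^(3/4)*x/2)


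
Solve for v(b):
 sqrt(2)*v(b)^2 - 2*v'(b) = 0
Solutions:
 v(b) = -2/(C1 + sqrt(2)*b)


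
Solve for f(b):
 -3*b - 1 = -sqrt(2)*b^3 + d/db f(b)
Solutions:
 f(b) = C1 + sqrt(2)*b^4/4 - 3*b^2/2 - b


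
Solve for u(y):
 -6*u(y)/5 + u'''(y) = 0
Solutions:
 u(y) = C3*exp(5^(2/3)*6^(1/3)*y/5) + (C1*sin(2^(1/3)*3^(5/6)*5^(2/3)*y/10) + C2*cos(2^(1/3)*3^(5/6)*5^(2/3)*y/10))*exp(-5^(2/3)*6^(1/3)*y/10)


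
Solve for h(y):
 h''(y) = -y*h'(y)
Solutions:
 h(y) = C1 + C2*erf(sqrt(2)*y/2)


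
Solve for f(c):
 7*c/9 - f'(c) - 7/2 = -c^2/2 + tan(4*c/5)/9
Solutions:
 f(c) = C1 + c^3/6 + 7*c^2/18 - 7*c/2 + 5*log(cos(4*c/5))/36


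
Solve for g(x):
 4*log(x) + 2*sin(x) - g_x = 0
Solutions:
 g(x) = C1 + 4*x*log(x) - 4*x - 2*cos(x)


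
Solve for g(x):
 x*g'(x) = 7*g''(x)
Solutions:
 g(x) = C1 + C2*erfi(sqrt(14)*x/14)


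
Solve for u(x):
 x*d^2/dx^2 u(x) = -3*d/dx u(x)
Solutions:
 u(x) = C1 + C2/x^2


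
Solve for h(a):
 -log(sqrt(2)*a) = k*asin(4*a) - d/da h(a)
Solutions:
 h(a) = C1 + a*log(a) - a + a*log(2)/2 + k*(a*asin(4*a) + sqrt(1 - 16*a^2)/4)


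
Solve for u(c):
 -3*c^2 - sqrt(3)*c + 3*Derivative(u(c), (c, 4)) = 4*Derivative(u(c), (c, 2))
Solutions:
 u(c) = C1 + C2*c + C3*exp(-2*sqrt(3)*c/3) + C4*exp(2*sqrt(3)*c/3) - c^4/16 - sqrt(3)*c^3/24 - 9*c^2/16


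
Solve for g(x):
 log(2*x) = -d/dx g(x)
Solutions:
 g(x) = C1 - x*log(x) - x*log(2) + x


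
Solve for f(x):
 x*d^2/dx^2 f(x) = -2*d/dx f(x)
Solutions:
 f(x) = C1 + C2/x


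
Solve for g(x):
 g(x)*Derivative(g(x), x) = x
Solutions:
 g(x) = -sqrt(C1 + x^2)
 g(x) = sqrt(C1 + x^2)


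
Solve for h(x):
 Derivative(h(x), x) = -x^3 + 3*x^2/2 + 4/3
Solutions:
 h(x) = C1 - x^4/4 + x^3/2 + 4*x/3


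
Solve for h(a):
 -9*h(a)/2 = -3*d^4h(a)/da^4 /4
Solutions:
 h(a) = C1*exp(-6^(1/4)*a) + C2*exp(6^(1/4)*a) + C3*sin(6^(1/4)*a) + C4*cos(6^(1/4)*a)


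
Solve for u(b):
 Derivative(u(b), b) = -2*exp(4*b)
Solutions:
 u(b) = C1 - exp(4*b)/2


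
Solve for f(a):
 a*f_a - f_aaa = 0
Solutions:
 f(a) = C1 + Integral(C2*airyai(a) + C3*airybi(a), a)


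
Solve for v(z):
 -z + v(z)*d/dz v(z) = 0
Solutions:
 v(z) = -sqrt(C1 + z^2)
 v(z) = sqrt(C1 + z^2)


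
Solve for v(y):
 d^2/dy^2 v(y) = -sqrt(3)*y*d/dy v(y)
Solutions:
 v(y) = C1 + C2*erf(sqrt(2)*3^(1/4)*y/2)


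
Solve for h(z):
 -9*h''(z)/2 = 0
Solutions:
 h(z) = C1 + C2*z


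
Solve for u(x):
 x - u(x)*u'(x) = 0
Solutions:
 u(x) = -sqrt(C1 + x^2)
 u(x) = sqrt(C1 + x^2)


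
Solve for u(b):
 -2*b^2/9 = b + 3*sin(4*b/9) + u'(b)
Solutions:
 u(b) = C1 - 2*b^3/27 - b^2/2 + 27*cos(4*b/9)/4


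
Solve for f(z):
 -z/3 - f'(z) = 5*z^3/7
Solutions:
 f(z) = C1 - 5*z^4/28 - z^2/6


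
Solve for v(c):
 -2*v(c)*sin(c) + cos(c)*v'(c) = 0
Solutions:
 v(c) = C1/cos(c)^2


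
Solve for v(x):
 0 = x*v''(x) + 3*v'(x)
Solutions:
 v(x) = C1 + C2/x^2


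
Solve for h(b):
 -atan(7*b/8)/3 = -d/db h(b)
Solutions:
 h(b) = C1 + b*atan(7*b/8)/3 - 4*log(49*b^2 + 64)/21


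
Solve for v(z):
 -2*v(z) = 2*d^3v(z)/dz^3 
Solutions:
 v(z) = C3*exp(-z) + (C1*sin(sqrt(3)*z/2) + C2*cos(sqrt(3)*z/2))*exp(z/2)


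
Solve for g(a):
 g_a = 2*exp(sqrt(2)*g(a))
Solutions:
 g(a) = sqrt(2)*(2*log(-1/(C1 + 2*a)) - log(2))/4


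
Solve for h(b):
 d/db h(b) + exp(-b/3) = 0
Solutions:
 h(b) = C1 + 3*exp(-b/3)


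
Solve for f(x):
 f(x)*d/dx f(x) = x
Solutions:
 f(x) = -sqrt(C1 + x^2)
 f(x) = sqrt(C1 + x^2)


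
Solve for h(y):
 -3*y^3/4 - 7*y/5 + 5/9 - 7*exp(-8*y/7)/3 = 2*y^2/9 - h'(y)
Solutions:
 h(y) = C1 + 3*y^4/16 + 2*y^3/27 + 7*y^2/10 - 5*y/9 - 49*exp(-8*y/7)/24


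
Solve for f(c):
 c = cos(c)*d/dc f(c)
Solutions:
 f(c) = C1 + Integral(c/cos(c), c)


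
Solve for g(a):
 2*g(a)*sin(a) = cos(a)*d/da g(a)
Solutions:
 g(a) = C1/cos(a)^2


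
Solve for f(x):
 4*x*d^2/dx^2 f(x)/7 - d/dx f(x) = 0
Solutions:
 f(x) = C1 + C2*x^(11/4)


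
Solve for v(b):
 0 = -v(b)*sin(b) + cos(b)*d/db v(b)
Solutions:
 v(b) = C1/cos(b)


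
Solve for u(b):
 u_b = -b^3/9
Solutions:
 u(b) = C1 - b^4/36


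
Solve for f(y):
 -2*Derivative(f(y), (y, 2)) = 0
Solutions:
 f(y) = C1 + C2*y


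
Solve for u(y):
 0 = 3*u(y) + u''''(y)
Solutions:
 u(y) = (C1*sin(sqrt(2)*3^(1/4)*y/2) + C2*cos(sqrt(2)*3^(1/4)*y/2))*exp(-sqrt(2)*3^(1/4)*y/2) + (C3*sin(sqrt(2)*3^(1/4)*y/2) + C4*cos(sqrt(2)*3^(1/4)*y/2))*exp(sqrt(2)*3^(1/4)*y/2)


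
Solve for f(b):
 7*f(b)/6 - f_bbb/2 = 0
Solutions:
 f(b) = C3*exp(3^(2/3)*7^(1/3)*b/3) + (C1*sin(3^(1/6)*7^(1/3)*b/2) + C2*cos(3^(1/6)*7^(1/3)*b/2))*exp(-3^(2/3)*7^(1/3)*b/6)


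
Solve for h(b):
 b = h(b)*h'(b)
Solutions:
 h(b) = -sqrt(C1 + b^2)
 h(b) = sqrt(C1 + b^2)


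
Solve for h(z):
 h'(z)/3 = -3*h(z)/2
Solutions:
 h(z) = C1*exp(-9*z/2)


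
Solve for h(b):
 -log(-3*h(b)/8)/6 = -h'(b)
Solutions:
 -6*Integral(1/(log(-_y) - 3*log(2) + log(3)), (_y, h(b))) = C1 - b


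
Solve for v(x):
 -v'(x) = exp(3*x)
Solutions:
 v(x) = C1 - exp(3*x)/3


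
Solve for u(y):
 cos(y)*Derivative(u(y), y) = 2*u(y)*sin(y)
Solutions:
 u(y) = C1/cos(y)^2


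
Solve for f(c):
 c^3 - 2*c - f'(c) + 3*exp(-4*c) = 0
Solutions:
 f(c) = C1 + c^4/4 - c^2 - 3*exp(-4*c)/4


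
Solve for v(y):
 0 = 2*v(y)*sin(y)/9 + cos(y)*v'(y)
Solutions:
 v(y) = C1*cos(y)^(2/9)


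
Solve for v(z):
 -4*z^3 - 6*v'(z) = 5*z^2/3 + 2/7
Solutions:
 v(z) = C1 - z^4/6 - 5*z^3/54 - z/21


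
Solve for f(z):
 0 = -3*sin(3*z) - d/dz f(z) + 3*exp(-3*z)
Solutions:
 f(z) = C1 + cos(3*z) - exp(-3*z)


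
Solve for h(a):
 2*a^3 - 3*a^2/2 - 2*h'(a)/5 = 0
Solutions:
 h(a) = C1 + 5*a^4/4 - 5*a^3/4


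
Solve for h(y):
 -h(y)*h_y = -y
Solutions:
 h(y) = -sqrt(C1 + y^2)
 h(y) = sqrt(C1 + y^2)


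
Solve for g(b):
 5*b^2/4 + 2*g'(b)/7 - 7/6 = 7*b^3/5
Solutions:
 g(b) = C1 + 49*b^4/40 - 35*b^3/24 + 49*b/12


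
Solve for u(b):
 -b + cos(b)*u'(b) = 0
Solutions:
 u(b) = C1 + Integral(b/cos(b), b)


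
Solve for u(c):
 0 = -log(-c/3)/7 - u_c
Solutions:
 u(c) = C1 - c*log(-c)/7 + c*(1 + log(3))/7


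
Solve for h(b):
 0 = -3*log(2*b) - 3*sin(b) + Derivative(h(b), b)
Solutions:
 h(b) = C1 + 3*b*log(b) - 3*b + 3*b*log(2) - 3*cos(b)


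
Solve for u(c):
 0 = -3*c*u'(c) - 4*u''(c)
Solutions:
 u(c) = C1 + C2*erf(sqrt(6)*c/4)


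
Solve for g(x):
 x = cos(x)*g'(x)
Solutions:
 g(x) = C1 + Integral(x/cos(x), x)


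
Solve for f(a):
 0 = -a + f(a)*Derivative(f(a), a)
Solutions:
 f(a) = -sqrt(C1 + a^2)
 f(a) = sqrt(C1 + a^2)


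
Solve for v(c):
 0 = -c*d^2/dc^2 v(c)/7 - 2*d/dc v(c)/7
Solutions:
 v(c) = C1 + C2/c


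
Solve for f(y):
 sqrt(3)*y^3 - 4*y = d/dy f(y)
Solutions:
 f(y) = C1 + sqrt(3)*y^4/4 - 2*y^2


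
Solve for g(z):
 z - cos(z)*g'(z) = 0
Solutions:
 g(z) = C1 + Integral(z/cos(z), z)


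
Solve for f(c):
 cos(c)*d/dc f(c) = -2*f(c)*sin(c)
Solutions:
 f(c) = C1*cos(c)^2


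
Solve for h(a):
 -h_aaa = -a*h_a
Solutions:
 h(a) = C1 + Integral(C2*airyai(a) + C3*airybi(a), a)


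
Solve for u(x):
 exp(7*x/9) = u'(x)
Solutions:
 u(x) = C1 + 9*exp(7*x/9)/7


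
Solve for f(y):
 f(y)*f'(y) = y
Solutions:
 f(y) = -sqrt(C1 + y^2)
 f(y) = sqrt(C1 + y^2)


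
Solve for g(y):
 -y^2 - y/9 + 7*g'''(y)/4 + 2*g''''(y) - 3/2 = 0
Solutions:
 g(y) = C1 + C2*y + C3*y^2 + C4*exp(-7*y/8) + y^5/105 - 137*y^4/2646 + 3515*y^3/9261


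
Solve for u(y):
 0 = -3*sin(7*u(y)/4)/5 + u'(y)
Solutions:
 -3*y/5 + 2*log(cos(7*u(y)/4) - 1)/7 - 2*log(cos(7*u(y)/4) + 1)/7 = C1


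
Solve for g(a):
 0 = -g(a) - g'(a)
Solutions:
 g(a) = C1*exp(-a)


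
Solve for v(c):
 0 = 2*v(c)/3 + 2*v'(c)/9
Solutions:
 v(c) = C1*exp(-3*c)


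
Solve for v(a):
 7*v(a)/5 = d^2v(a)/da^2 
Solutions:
 v(a) = C1*exp(-sqrt(35)*a/5) + C2*exp(sqrt(35)*a/5)


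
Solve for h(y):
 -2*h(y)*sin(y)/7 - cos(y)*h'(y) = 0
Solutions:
 h(y) = C1*cos(y)^(2/7)


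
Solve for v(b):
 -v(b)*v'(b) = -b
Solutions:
 v(b) = -sqrt(C1 + b^2)
 v(b) = sqrt(C1 + b^2)


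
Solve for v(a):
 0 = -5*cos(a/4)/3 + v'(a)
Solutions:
 v(a) = C1 + 20*sin(a/4)/3


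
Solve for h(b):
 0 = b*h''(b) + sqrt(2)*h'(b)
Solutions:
 h(b) = C1 + C2*b^(1 - sqrt(2))


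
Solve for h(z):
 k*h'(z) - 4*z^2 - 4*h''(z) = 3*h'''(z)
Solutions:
 h(z) = C1 + C2*exp(z*(sqrt(3*k + 4) - 2)/3) + C3*exp(-z*(sqrt(3*k + 4) + 2)/3) + 4*z^3/(3*k) + 16*z^2/k^2 + 24*z/k^2 + 128*z/k^3


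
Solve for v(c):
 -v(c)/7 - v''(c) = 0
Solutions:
 v(c) = C1*sin(sqrt(7)*c/7) + C2*cos(sqrt(7)*c/7)


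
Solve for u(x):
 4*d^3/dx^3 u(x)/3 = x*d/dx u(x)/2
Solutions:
 u(x) = C1 + Integral(C2*airyai(3^(1/3)*x/2) + C3*airybi(3^(1/3)*x/2), x)


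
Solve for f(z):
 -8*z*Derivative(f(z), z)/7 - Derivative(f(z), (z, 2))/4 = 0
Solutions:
 f(z) = C1 + C2*erf(4*sqrt(7)*z/7)


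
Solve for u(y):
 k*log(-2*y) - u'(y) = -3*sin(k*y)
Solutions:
 u(y) = C1 + k*y*(log(-y) - 1) + k*y*log(2) + 3*Piecewise((-cos(k*y)/k, Ne(k, 0)), (0, True))


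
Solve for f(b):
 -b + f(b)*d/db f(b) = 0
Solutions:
 f(b) = -sqrt(C1 + b^2)
 f(b) = sqrt(C1 + b^2)


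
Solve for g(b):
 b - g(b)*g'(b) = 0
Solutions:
 g(b) = -sqrt(C1 + b^2)
 g(b) = sqrt(C1 + b^2)


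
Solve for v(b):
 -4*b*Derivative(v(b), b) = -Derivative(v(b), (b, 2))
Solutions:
 v(b) = C1 + C2*erfi(sqrt(2)*b)


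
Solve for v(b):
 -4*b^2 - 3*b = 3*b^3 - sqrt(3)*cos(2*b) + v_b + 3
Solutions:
 v(b) = C1 - 3*b^4/4 - 4*b^3/3 - 3*b^2/2 - 3*b + sqrt(3)*sin(2*b)/2


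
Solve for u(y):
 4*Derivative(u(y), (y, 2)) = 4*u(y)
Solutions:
 u(y) = C1*exp(-y) + C2*exp(y)


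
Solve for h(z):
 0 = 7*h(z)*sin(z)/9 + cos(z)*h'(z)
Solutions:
 h(z) = C1*cos(z)^(7/9)


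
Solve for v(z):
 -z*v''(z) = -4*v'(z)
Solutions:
 v(z) = C1 + C2*z^5


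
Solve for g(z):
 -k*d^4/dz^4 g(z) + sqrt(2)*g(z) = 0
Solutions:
 g(z) = C1*exp(-2^(1/8)*z*(1/k)^(1/4)) + C2*exp(2^(1/8)*z*(1/k)^(1/4)) + C3*exp(-2^(1/8)*I*z*(1/k)^(1/4)) + C4*exp(2^(1/8)*I*z*(1/k)^(1/4))


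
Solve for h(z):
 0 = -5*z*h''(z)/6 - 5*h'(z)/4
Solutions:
 h(z) = C1 + C2/sqrt(z)


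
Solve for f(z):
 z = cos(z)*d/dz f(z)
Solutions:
 f(z) = C1 + Integral(z/cos(z), z)


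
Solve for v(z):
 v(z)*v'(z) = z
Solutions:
 v(z) = -sqrt(C1 + z^2)
 v(z) = sqrt(C1 + z^2)


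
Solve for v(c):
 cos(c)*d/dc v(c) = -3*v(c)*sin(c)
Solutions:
 v(c) = C1*cos(c)^3


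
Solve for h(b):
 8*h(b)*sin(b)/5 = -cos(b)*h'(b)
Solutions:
 h(b) = C1*cos(b)^(8/5)


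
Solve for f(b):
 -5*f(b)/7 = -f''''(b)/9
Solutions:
 f(b) = C1*exp(-sqrt(3)*5^(1/4)*7^(3/4)*b/7) + C2*exp(sqrt(3)*5^(1/4)*7^(3/4)*b/7) + C3*sin(sqrt(3)*5^(1/4)*7^(3/4)*b/7) + C4*cos(sqrt(3)*5^(1/4)*7^(3/4)*b/7)


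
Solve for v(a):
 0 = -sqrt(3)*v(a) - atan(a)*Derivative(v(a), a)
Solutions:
 v(a) = C1*exp(-sqrt(3)*Integral(1/atan(a), a))


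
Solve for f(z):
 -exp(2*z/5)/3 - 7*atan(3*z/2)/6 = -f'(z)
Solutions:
 f(z) = C1 + 7*z*atan(3*z/2)/6 + 5*exp(2*z/5)/6 - 7*log(9*z^2 + 4)/18


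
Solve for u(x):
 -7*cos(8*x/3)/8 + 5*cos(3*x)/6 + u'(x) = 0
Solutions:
 u(x) = C1 + 21*sin(8*x/3)/64 - 5*sin(3*x)/18


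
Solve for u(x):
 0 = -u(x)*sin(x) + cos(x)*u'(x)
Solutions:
 u(x) = C1/cos(x)


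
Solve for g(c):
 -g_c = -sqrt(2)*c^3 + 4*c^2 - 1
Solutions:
 g(c) = C1 + sqrt(2)*c^4/4 - 4*c^3/3 + c


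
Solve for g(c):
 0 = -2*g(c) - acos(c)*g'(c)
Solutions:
 g(c) = C1*exp(-2*Integral(1/acos(c), c))


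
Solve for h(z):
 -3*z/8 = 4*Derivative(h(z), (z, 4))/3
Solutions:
 h(z) = C1 + C2*z + C3*z^2 + C4*z^3 - 3*z^5/1280


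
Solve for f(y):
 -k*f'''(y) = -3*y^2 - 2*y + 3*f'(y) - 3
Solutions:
 f(y) = C1 + C2*exp(-sqrt(3)*y*sqrt(-1/k)) + C3*exp(sqrt(3)*y*sqrt(-1/k)) - 2*k*y/3 + y^3/3 + y^2/3 + y


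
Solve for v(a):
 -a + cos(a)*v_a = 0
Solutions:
 v(a) = C1 + Integral(a/cos(a), a)


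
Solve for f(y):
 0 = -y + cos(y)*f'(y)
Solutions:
 f(y) = C1 + Integral(y/cos(y), y)


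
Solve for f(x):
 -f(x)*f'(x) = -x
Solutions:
 f(x) = -sqrt(C1 + x^2)
 f(x) = sqrt(C1 + x^2)


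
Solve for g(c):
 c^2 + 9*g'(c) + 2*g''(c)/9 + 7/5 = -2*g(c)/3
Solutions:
 g(c) = C1*exp(c*(-81 + sqrt(6513))/4) + C2*exp(-c*(sqrt(6513) + 81)/4) - 3*c^2/2 + 81*c/2 - 10957/20


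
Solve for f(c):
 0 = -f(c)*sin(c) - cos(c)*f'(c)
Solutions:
 f(c) = C1*cos(c)


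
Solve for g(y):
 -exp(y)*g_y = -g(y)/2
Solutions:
 g(y) = C1*exp(-exp(-y)/2)


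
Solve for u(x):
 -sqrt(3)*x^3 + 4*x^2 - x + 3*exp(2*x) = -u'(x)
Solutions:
 u(x) = C1 + sqrt(3)*x^4/4 - 4*x^3/3 + x^2/2 - 3*exp(2*x)/2


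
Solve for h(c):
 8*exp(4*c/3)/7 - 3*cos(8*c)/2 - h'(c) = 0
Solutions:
 h(c) = C1 + 6*exp(4*c/3)/7 - 3*sin(8*c)/16


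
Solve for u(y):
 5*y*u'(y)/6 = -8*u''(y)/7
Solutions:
 u(y) = C1 + C2*erf(sqrt(210)*y/24)


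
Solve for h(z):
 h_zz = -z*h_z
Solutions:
 h(z) = C1 + C2*erf(sqrt(2)*z/2)


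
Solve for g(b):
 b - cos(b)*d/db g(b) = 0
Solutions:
 g(b) = C1 + Integral(b/cos(b), b)


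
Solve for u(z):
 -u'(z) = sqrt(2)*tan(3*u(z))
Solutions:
 u(z) = -asin(C1*exp(-3*sqrt(2)*z))/3 + pi/3
 u(z) = asin(C1*exp(-3*sqrt(2)*z))/3


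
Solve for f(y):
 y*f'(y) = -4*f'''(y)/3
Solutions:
 f(y) = C1 + Integral(C2*airyai(-6^(1/3)*y/2) + C3*airybi(-6^(1/3)*y/2), y)


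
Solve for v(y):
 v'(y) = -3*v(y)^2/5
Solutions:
 v(y) = 5/(C1 + 3*y)


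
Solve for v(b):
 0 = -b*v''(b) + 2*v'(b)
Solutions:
 v(b) = C1 + C2*b^3


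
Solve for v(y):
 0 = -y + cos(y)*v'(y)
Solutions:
 v(y) = C1 + Integral(y/cos(y), y)


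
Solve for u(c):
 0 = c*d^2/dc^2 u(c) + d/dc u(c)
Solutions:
 u(c) = C1 + C2*log(c)


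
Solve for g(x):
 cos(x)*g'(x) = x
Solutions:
 g(x) = C1 + Integral(x/cos(x), x)


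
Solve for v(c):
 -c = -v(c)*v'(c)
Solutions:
 v(c) = -sqrt(C1 + c^2)
 v(c) = sqrt(C1 + c^2)


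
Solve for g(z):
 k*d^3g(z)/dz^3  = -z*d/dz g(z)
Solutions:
 g(z) = C1 + Integral(C2*airyai(z*(-1/k)^(1/3)) + C3*airybi(z*(-1/k)^(1/3)), z)


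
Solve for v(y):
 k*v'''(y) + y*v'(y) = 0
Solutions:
 v(y) = C1 + Integral(C2*airyai(y*(-1/k)^(1/3)) + C3*airybi(y*(-1/k)^(1/3)), y)


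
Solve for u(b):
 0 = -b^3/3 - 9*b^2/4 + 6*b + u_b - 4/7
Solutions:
 u(b) = C1 + b^4/12 + 3*b^3/4 - 3*b^2 + 4*b/7


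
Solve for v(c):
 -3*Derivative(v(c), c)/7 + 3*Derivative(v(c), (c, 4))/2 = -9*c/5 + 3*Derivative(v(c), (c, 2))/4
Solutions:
 v(c) = C1 + C2*exp(-c*(7*252^(1/3)/(sqrt(1002) + 36)^(1/3) + 294^(1/3)*(sqrt(1002) + 36)^(1/3))/84)*sin(3^(1/6)*c*(-3^(2/3)*98^(1/3)*(sqrt(1002) + 36)^(1/3) + 21*28^(1/3)/(sqrt(1002) + 36)^(1/3))/84) + C3*exp(-c*(7*252^(1/3)/(sqrt(1002) + 36)^(1/3) + 294^(1/3)*(sqrt(1002) + 36)^(1/3))/84)*cos(3^(1/6)*c*(-3^(2/3)*98^(1/3)*(sqrt(1002) + 36)^(1/3) + 21*28^(1/3)/(sqrt(1002) + 36)^(1/3))/84) + C4*exp(c*(7*252^(1/3)/(sqrt(1002) + 36)^(1/3) + 294^(1/3)*(sqrt(1002) + 36)^(1/3))/42) + 21*c^2/10 - 147*c/20


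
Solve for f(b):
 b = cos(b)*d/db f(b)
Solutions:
 f(b) = C1 + Integral(b/cos(b), b)


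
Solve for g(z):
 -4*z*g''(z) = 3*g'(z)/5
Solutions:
 g(z) = C1 + C2*z^(17/20)


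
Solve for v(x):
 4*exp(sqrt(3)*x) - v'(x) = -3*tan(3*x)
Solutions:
 v(x) = C1 + 4*sqrt(3)*exp(sqrt(3)*x)/3 - log(cos(3*x))


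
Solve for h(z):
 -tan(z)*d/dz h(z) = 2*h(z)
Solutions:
 h(z) = C1/sin(z)^2


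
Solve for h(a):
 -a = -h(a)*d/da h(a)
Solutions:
 h(a) = -sqrt(C1 + a^2)
 h(a) = sqrt(C1 + a^2)


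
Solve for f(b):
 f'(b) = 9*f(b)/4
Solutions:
 f(b) = C1*exp(9*b/4)


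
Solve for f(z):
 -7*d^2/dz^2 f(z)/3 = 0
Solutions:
 f(z) = C1 + C2*z


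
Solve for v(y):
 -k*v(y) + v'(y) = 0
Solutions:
 v(y) = C1*exp(k*y)


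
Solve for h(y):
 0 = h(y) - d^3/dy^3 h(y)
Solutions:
 h(y) = C3*exp(y) + (C1*sin(sqrt(3)*y/2) + C2*cos(sqrt(3)*y/2))*exp(-y/2)


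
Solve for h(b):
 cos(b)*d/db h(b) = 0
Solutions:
 h(b) = C1


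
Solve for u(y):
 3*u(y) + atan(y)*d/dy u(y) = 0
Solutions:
 u(y) = C1*exp(-3*Integral(1/atan(y), y))


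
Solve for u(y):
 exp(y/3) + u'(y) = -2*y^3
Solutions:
 u(y) = C1 - y^4/2 - 3*exp(y/3)


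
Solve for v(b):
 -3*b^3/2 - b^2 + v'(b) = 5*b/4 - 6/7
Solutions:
 v(b) = C1 + 3*b^4/8 + b^3/3 + 5*b^2/8 - 6*b/7


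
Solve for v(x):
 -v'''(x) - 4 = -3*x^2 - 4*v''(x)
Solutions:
 v(x) = C1 + C2*x + C3*exp(4*x) - x^4/16 - x^3/16 + 29*x^2/64


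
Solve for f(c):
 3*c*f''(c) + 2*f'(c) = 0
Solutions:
 f(c) = C1 + C2*c^(1/3)


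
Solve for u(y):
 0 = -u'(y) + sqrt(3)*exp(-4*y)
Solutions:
 u(y) = C1 - sqrt(3)*exp(-4*y)/4


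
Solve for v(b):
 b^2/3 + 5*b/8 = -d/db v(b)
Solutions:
 v(b) = C1 - b^3/9 - 5*b^2/16


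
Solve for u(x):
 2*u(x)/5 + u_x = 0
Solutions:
 u(x) = C1*exp(-2*x/5)


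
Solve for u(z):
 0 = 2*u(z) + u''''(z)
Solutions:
 u(z) = (C1*sin(2^(3/4)*z/2) + C2*cos(2^(3/4)*z/2))*exp(-2^(3/4)*z/2) + (C3*sin(2^(3/4)*z/2) + C4*cos(2^(3/4)*z/2))*exp(2^(3/4)*z/2)


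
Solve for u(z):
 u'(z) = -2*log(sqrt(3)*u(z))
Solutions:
 Integral(1/(2*log(_y) + log(3)), (_y, u(z))) = C1 - z


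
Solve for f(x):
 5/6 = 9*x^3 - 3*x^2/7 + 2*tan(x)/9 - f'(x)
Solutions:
 f(x) = C1 + 9*x^4/4 - x^3/7 - 5*x/6 - 2*log(cos(x))/9


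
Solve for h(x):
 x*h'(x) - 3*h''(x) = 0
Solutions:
 h(x) = C1 + C2*erfi(sqrt(6)*x/6)


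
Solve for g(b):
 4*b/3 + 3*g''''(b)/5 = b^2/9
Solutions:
 g(b) = C1 + C2*b + C3*b^2 + C4*b^3 + b^6/1944 - b^5/54


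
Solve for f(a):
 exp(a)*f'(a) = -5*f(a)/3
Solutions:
 f(a) = C1*exp(5*exp(-a)/3)


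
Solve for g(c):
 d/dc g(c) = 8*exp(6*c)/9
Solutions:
 g(c) = C1 + 4*exp(6*c)/27


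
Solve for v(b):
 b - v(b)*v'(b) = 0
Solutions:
 v(b) = -sqrt(C1 + b^2)
 v(b) = sqrt(C1 + b^2)


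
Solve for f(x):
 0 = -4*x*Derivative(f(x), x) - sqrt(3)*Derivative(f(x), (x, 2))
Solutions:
 f(x) = C1 + C2*erf(sqrt(2)*3^(3/4)*x/3)


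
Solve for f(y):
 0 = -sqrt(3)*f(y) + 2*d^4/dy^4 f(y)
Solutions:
 f(y) = C1*exp(-2^(3/4)*3^(1/8)*y/2) + C2*exp(2^(3/4)*3^(1/8)*y/2) + C3*sin(2^(3/4)*3^(1/8)*y/2) + C4*cos(2^(3/4)*3^(1/8)*y/2)


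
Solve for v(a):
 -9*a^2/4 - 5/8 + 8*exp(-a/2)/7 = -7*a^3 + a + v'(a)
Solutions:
 v(a) = C1 + 7*a^4/4 - 3*a^3/4 - a^2/2 - 5*a/8 - 16*exp(-a/2)/7


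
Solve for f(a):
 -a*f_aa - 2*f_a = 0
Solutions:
 f(a) = C1 + C2/a


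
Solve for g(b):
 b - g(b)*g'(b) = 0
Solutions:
 g(b) = -sqrt(C1 + b^2)
 g(b) = sqrt(C1 + b^2)


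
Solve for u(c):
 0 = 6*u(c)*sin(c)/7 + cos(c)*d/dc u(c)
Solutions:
 u(c) = C1*cos(c)^(6/7)


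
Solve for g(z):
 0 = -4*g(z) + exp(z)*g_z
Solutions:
 g(z) = C1*exp(-4*exp(-z))


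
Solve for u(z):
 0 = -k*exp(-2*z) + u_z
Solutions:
 u(z) = C1 - k*exp(-2*z)/2


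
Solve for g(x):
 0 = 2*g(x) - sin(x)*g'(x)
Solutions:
 g(x) = C1*(cos(x) - 1)/(cos(x) + 1)


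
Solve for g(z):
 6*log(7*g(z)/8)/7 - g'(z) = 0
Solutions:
 7*Integral(1/(-log(_y) - log(7) + 3*log(2)), (_y, g(z)))/6 = C1 - z


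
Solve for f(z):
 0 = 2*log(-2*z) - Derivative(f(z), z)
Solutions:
 f(z) = C1 + 2*z*log(-z) + 2*z*(-1 + log(2))


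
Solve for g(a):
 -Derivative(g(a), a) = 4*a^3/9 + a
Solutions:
 g(a) = C1 - a^4/9 - a^2/2


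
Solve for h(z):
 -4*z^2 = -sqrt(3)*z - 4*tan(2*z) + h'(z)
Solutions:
 h(z) = C1 - 4*z^3/3 + sqrt(3)*z^2/2 - 2*log(cos(2*z))


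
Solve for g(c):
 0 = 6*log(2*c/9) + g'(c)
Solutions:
 g(c) = C1 - 6*c*log(c) + 6*c + c*log(531441/64)


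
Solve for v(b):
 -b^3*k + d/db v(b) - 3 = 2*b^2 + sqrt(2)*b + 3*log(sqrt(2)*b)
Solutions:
 v(b) = C1 + b^4*k/4 + 2*b^3/3 + sqrt(2)*b^2/2 + 3*b*log(b) + 3*b*log(2)/2


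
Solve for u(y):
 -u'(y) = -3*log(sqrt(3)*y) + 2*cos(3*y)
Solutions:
 u(y) = C1 + 3*y*log(y) - 3*y + 3*y*log(3)/2 - 2*sin(3*y)/3


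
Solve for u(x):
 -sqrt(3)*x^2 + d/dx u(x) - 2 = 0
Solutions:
 u(x) = C1 + sqrt(3)*x^3/3 + 2*x


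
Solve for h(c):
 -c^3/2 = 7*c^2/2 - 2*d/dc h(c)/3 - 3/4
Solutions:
 h(c) = C1 + 3*c^4/16 + 7*c^3/4 - 9*c/8


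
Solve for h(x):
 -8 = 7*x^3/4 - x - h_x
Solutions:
 h(x) = C1 + 7*x^4/16 - x^2/2 + 8*x


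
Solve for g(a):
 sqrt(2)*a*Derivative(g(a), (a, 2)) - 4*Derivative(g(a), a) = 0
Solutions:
 g(a) = C1 + C2*a^(1 + 2*sqrt(2))


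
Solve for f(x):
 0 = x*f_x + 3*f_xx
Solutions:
 f(x) = C1 + C2*erf(sqrt(6)*x/6)


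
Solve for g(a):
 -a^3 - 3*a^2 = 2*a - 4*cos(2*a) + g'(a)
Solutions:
 g(a) = C1 - a^4/4 - a^3 - a^2 + 2*sin(2*a)


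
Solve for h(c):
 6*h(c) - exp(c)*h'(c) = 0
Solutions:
 h(c) = C1*exp(-6*exp(-c))


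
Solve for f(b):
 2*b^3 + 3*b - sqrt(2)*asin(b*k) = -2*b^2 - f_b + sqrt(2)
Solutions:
 f(b) = C1 - b^4/2 - 2*b^3/3 - 3*b^2/2 + sqrt(2)*b + sqrt(2)*Piecewise((b*asin(b*k) + sqrt(-b^2*k^2 + 1)/k, Ne(k, 0)), (0, True))


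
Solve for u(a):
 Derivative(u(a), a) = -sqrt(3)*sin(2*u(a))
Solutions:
 u(a) = pi - acos((-C1 - exp(4*sqrt(3)*a))/(C1 - exp(4*sqrt(3)*a)))/2
 u(a) = acos((-C1 - exp(4*sqrt(3)*a))/(C1 - exp(4*sqrt(3)*a)))/2


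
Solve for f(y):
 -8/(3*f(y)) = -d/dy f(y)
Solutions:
 f(y) = -sqrt(C1 + 48*y)/3
 f(y) = sqrt(C1 + 48*y)/3


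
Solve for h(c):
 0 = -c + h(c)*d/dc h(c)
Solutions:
 h(c) = -sqrt(C1 + c^2)
 h(c) = sqrt(C1 + c^2)


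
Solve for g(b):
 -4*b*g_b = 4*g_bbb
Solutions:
 g(b) = C1 + Integral(C2*airyai(-b) + C3*airybi(-b), b)


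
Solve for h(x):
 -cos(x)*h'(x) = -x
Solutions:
 h(x) = C1 + Integral(x/cos(x), x)


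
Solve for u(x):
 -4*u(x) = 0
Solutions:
 u(x) = 0


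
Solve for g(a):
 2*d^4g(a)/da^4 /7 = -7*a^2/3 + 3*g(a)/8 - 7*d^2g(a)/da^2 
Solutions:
 g(a) = C1*exp(-a*sqrt(-49 + sqrt(2422))/2) + C2*exp(a*sqrt(-49 + sqrt(2422))/2) + C3*sin(a*sqrt(49 + sqrt(2422))/2) + C4*cos(a*sqrt(49 + sqrt(2422))/2) + 56*a^2/9 + 6272/27


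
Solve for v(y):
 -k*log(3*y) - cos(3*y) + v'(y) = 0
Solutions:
 v(y) = C1 + k*y*(log(y) - 1) + k*y*log(3) + sin(3*y)/3


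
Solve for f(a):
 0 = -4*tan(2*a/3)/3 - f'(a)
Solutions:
 f(a) = C1 + 2*log(cos(2*a/3))


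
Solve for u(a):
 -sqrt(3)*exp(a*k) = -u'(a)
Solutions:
 u(a) = C1 + sqrt(3)*exp(a*k)/k


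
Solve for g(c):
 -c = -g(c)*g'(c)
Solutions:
 g(c) = -sqrt(C1 + c^2)
 g(c) = sqrt(C1 + c^2)


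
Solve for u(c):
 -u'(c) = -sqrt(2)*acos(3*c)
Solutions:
 u(c) = C1 + sqrt(2)*(c*acos(3*c) - sqrt(1 - 9*c^2)/3)


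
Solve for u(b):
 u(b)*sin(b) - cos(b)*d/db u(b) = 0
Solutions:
 u(b) = C1/cos(b)


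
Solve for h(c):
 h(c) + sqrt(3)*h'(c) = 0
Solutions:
 h(c) = C1*exp(-sqrt(3)*c/3)


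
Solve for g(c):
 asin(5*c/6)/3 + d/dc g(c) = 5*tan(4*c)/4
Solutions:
 g(c) = C1 - c*asin(5*c/6)/3 - sqrt(36 - 25*c^2)/15 - 5*log(cos(4*c))/16


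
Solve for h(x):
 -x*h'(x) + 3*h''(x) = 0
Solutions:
 h(x) = C1 + C2*erfi(sqrt(6)*x/6)


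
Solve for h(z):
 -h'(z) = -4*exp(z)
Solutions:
 h(z) = C1 + 4*exp(z)


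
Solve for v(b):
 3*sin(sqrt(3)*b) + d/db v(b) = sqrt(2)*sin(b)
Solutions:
 v(b) = C1 - sqrt(2)*cos(b) + sqrt(3)*cos(sqrt(3)*b)


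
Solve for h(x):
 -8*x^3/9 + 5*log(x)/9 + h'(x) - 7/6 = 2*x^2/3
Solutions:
 h(x) = C1 + 2*x^4/9 + 2*x^3/9 - 5*x*log(x)/9 + 31*x/18


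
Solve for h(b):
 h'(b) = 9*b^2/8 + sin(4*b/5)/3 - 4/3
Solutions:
 h(b) = C1 + 3*b^3/8 - 4*b/3 - 5*cos(4*b/5)/12


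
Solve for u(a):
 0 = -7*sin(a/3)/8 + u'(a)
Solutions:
 u(a) = C1 - 21*cos(a/3)/8


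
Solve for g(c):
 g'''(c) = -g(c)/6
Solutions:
 g(c) = C3*exp(-6^(2/3)*c/6) + (C1*sin(2^(2/3)*3^(1/6)*c/4) + C2*cos(2^(2/3)*3^(1/6)*c/4))*exp(6^(2/3)*c/12)


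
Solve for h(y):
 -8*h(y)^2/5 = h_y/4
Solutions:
 h(y) = 5/(C1 + 32*y)


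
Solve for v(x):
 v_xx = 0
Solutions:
 v(x) = C1 + C2*x


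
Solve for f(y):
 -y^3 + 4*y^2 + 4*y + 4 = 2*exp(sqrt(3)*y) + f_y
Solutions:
 f(y) = C1 - y^4/4 + 4*y^3/3 + 2*y^2 + 4*y - 2*sqrt(3)*exp(sqrt(3)*y)/3


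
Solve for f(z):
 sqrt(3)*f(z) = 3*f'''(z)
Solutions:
 f(z) = C3*exp(3^(5/6)*z/3) + (C1*sin(3^(1/3)*z/2) + C2*cos(3^(1/3)*z/2))*exp(-3^(5/6)*z/6)


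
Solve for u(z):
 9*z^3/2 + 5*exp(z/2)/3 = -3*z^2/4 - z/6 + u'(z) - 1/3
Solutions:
 u(z) = C1 + 9*z^4/8 + z^3/4 + z^2/12 + z/3 + 10*exp(z/2)/3


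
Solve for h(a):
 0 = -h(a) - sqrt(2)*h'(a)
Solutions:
 h(a) = C1*exp(-sqrt(2)*a/2)


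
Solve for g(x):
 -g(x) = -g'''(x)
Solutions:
 g(x) = C3*exp(x) + (C1*sin(sqrt(3)*x/2) + C2*cos(sqrt(3)*x/2))*exp(-x/2)


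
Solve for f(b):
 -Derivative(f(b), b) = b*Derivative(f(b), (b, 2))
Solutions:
 f(b) = C1 + C2*log(b)


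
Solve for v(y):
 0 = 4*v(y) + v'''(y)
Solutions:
 v(y) = C3*exp(-2^(2/3)*y) + (C1*sin(2^(2/3)*sqrt(3)*y/2) + C2*cos(2^(2/3)*sqrt(3)*y/2))*exp(2^(2/3)*y/2)


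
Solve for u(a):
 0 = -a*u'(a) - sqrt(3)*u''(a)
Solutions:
 u(a) = C1 + C2*erf(sqrt(2)*3^(3/4)*a/6)


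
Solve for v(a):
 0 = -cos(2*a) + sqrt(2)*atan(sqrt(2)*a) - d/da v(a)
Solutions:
 v(a) = C1 + sqrt(2)*(a*atan(sqrt(2)*a) - sqrt(2)*log(2*a^2 + 1)/4) - sin(2*a)/2


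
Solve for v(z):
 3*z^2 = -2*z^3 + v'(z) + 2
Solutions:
 v(z) = C1 + z^4/2 + z^3 - 2*z


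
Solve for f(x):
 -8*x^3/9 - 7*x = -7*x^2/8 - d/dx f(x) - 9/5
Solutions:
 f(x) = C1 + 2*x^4/9 - 7*x^3/24 + 7*x^2/2 - 9*x/5


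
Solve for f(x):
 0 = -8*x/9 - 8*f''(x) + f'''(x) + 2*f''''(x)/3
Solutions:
 f(x) = C1 + C2*x + C3*exp(x*(-3 + sqrt(201))/4) + C4*exp(-x*(3 + sqrt(201))/4) - x^3/54 - x^2/144


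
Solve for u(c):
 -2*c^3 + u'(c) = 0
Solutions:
 u(c) = C1 + c^4/2


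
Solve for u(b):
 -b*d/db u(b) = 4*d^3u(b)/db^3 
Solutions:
 u(b) = C1 + Integral(C2*airyai(-2^(1/3)*b/2) + C3*airybi(-2^(1/3)*b/2), b)


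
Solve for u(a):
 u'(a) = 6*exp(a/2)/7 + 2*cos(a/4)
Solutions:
 u(a) = C1 + 12*exp(a/2)/7 + 8*sin(a/4)


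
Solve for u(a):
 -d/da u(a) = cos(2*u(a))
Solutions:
 u(a) = -asin((C1 + exp(4*a))/(C1 - exp(4*a)))/2 + pi/2
 u(a) = asin((C1 + exp(4*a))/(C1 - exp(4*a)))/2


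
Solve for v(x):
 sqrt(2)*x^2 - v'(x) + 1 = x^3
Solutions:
 v(x) = C1 - x^4/4 + sqrt(2)*x^3/3 + x


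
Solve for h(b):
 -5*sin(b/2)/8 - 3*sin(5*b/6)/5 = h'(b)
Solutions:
 h(b) = C1 + 5*cos(b/2)/4 + 18*cos(5*b/6)/25


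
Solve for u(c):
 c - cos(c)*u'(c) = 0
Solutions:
 u(c) = C1 + Integral(c/cos(c), c)


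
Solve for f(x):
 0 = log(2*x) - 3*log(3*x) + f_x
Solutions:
 f(x) = C1 + 2*x*log(x) - 2*x + x*log(27/2)


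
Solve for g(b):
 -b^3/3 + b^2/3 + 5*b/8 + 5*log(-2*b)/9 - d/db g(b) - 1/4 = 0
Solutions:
 g(b) = C1 - b^4/12 + b^3/9 + 5*b^2/16 + 5*b*log(-b)/9 + b*(-29 + 20*log(2))/36


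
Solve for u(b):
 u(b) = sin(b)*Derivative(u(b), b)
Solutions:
 u(b) = C1*sqrt(cos(b) - 1)/sqrt(cos(b) + 1)


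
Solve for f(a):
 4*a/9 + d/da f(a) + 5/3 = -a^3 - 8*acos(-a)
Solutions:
 f(a) = C1 - a^4/4 - 2*a^2/9 - 8*a*acos(-a) - 5*a/3 - 8*sqrt(1 - a^2)


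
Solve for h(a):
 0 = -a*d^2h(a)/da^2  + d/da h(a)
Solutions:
 h(a) = C1 + C2*a^2


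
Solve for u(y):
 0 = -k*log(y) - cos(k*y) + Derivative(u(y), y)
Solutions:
 u(y) = C1 + k*y*(log(y) - 1) + Piecewise((sin(k*y)/k, Ne(k, 0)), (y, True))


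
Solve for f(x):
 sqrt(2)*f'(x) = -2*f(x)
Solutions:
 f(x) = C1*exp(-sqrt(2)*x)


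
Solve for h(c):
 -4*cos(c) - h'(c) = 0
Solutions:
 h(c) = C1 - 4*sin(c)


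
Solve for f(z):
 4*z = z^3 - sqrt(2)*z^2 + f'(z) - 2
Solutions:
 f(z) = C1 - z^4/4 + sqrt(2)*z^3/3 + 2*z^2 + 2*z


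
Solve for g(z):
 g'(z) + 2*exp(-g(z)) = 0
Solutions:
 g(z) = log(C1 - 2*z)


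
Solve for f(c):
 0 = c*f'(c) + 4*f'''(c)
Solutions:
 f(c) = C1 + Integral(C2*airyai(-2^(1/3)*c/2) + C3*airybi(-2^(1/3)*c/2), c)


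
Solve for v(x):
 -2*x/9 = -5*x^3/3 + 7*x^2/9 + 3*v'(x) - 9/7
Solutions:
 v(x) = C1 + 5*x^4/36 - 7*x^3/81 - x^2/27 + 3*x/7


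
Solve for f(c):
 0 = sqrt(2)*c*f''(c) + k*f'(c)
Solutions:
 f(c) = C1 + c^(-sqrt(2)*re(k)/2 + 1)*(C2*sin(sqrt(2)*log(c)*Abs(im(k))/2) + C3*cos(sqrt(2)*log(c)*im(k)/2))


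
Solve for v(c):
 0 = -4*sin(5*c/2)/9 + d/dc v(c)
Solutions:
 v(c) = C1 - 8*cos(5*c/2)/45


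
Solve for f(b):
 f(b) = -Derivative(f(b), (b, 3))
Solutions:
 f(b) = C3*exp(-b) + (C1*sin(sqrt(3)*b/2) + C2*cos(sqrt(3)*b/2))*exp(b/2)


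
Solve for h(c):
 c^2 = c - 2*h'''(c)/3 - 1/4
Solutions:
 h(c) = C1 + C2*c + C3*c^2 - c^5/40 + c^4/16 - c^3/16


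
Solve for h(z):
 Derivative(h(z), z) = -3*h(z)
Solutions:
 h(z) = C1*exp(-3*z)


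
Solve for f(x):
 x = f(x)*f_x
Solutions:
 f(x) = -sqrt(C1 + x^2)
 f(x) = sqrt(C1 + x^2)


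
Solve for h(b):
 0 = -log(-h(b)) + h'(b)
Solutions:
 -li(-h(b)) = C1 + b


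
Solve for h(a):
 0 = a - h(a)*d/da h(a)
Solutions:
 h(a) = -sqrt(C1 + a^2)
 h(a) = sqrt(C1 + a^2)


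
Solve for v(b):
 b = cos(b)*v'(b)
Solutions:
 v(b) = C1 + Integral(b/cos(b), b)
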